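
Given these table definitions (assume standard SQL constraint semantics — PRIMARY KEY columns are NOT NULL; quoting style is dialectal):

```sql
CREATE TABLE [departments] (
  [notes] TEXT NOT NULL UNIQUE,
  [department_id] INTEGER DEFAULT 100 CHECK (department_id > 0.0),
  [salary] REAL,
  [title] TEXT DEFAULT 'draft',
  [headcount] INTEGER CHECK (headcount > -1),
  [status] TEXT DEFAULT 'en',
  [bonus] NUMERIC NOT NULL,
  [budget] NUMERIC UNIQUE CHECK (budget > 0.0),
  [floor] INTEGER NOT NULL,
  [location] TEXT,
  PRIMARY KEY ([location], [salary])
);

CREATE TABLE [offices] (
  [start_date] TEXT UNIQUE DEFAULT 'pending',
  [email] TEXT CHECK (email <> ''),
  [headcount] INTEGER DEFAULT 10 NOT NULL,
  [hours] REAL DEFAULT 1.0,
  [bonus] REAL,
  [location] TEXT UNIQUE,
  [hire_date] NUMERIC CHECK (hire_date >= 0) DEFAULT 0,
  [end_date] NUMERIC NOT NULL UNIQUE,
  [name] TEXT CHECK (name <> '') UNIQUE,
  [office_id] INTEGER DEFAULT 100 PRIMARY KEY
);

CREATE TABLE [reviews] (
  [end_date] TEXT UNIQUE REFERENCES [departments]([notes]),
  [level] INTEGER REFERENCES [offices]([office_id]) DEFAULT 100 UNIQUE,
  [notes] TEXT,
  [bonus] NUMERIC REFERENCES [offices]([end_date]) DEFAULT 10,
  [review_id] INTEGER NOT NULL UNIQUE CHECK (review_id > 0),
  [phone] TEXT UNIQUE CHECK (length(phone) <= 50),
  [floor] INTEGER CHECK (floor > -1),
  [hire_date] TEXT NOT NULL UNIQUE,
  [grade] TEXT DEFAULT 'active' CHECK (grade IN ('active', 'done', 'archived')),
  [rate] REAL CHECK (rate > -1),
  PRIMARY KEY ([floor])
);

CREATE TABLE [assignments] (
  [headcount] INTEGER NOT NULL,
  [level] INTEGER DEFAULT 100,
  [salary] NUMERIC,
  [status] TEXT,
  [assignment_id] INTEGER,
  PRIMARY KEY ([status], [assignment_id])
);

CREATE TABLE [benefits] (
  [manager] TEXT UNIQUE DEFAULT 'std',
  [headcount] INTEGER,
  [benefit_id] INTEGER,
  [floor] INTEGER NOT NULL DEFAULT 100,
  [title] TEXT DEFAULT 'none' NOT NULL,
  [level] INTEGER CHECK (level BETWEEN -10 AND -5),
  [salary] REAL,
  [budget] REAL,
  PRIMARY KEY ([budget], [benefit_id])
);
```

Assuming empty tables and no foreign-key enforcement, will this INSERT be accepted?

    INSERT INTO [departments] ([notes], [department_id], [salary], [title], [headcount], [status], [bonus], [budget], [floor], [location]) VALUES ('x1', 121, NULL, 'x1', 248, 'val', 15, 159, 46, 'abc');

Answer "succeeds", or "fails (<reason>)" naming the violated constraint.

fails (NOT NULL on salary)

salary is explicitly set to NULL, but salary is part of the PRIMARY KEY (implied NOT NULL).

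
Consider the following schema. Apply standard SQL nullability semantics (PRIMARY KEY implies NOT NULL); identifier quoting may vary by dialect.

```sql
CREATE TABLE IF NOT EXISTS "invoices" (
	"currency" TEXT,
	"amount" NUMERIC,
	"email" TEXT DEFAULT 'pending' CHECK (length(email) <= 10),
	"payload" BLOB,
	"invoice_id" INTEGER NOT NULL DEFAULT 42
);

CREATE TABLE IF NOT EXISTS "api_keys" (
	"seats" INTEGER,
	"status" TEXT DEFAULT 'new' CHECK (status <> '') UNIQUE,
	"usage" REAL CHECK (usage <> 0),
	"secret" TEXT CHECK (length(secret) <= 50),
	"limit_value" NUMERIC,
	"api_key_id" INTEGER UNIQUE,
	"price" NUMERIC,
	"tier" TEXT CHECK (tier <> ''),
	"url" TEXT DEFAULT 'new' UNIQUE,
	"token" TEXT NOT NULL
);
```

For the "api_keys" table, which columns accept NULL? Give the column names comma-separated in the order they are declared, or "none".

- seats: no NOT NULL constraint applies → nullable.
- status: CHECK does not forbid NULL (a CHECK constraint passes when its expression is NULL) → nullable.
- usage: CHECK does not forbid NULL (a CHECK constraint passes when its expression is NULL) → nullable.
- secret: CHECK does not forbid NULL (a CHECK constraint passes when its expression is NULL) → nullable.
- limit_value: no NOT NULL constraint applies → nullable.
- api_key_id: UNIQUE does not imply NOT NULL → nullable.
- price: no NOT NULL constraint applies → nullable.
- tier: CHECK does not forbid NULL (a CHECK constraint passes when its expression is NULL) → nullable.
- url: UNIQUE does not imply NOT NULL → nullable.
- token: declared NOT NULL → not nullable.

seats, status, usage, secret, limit_value, api_key_id, price, tier, url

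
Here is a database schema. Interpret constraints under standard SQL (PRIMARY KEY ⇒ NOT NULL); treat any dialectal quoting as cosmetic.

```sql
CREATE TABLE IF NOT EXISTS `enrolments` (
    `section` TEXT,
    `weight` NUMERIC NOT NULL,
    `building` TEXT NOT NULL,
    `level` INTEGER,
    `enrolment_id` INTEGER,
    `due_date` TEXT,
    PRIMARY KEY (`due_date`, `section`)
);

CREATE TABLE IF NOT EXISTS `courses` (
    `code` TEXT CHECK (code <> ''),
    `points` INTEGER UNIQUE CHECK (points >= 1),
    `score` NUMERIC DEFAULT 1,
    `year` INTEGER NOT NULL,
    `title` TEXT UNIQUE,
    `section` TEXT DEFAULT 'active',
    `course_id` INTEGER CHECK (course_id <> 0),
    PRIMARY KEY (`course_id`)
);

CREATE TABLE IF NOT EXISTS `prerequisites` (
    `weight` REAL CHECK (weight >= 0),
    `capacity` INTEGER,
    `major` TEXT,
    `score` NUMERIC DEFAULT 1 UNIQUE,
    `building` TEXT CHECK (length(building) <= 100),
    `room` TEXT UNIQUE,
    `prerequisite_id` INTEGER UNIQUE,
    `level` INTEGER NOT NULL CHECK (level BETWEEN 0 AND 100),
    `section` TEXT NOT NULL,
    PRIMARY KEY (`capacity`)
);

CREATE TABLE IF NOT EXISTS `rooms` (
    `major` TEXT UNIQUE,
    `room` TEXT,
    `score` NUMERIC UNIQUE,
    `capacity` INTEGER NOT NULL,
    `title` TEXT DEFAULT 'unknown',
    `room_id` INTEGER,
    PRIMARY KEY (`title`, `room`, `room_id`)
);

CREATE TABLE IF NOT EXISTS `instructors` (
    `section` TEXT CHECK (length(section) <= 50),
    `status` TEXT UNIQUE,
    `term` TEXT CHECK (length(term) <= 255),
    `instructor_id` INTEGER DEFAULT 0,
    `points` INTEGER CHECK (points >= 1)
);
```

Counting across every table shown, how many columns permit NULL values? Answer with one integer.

20

enrolments: 2 nullable (level, enrolment_id — PK (due_date, section) and explicit NOT NULL columns excluded).
courses: 5 nullable (code, points, score, title, section — PK (course_id) and explicit NOT NULL columns excluded).
prerequisites: 6 nullable (weight, major, score, building, room, prerequisite_id — PK (capacity) and explicit NOT NULL columns excluded).
rooms: 2 nullable (major, score — PK (title, room, room_id) and explicit NOT NULL columns excluded).
instructors: 5 nullable (section, status, term, instructor_id, points — PK none and explicit NOT NULL columns excluded).
Total: 2 + 5 + 6 + 2 + 5 = 20.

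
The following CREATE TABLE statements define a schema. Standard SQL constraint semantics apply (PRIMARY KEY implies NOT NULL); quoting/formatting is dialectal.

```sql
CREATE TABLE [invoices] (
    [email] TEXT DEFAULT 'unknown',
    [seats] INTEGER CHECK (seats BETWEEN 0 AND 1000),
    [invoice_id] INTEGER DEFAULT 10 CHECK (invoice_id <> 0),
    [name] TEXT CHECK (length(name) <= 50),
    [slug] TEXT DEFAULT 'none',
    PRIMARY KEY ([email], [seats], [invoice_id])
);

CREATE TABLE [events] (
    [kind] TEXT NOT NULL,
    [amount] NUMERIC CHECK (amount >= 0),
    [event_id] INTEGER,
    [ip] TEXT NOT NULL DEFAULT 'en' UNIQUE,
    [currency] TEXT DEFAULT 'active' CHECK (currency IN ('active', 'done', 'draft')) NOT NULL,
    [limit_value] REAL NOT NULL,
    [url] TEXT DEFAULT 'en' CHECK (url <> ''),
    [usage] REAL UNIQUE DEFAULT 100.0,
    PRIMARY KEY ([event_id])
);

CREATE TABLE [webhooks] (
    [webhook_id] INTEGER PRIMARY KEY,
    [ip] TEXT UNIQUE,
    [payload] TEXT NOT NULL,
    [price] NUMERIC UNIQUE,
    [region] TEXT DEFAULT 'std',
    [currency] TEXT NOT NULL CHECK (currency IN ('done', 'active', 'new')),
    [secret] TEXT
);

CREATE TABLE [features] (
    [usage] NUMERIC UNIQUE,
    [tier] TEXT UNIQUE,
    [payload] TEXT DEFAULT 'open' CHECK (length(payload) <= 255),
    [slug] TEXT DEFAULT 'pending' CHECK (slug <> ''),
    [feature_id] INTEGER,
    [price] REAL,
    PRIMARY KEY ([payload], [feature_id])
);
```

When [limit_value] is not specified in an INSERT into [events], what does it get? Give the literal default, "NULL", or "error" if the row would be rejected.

error

limit_value has no DEFAULT clause.
Omitting it would insert NULL, but it is declared NOT NULL, so the INSERT fails.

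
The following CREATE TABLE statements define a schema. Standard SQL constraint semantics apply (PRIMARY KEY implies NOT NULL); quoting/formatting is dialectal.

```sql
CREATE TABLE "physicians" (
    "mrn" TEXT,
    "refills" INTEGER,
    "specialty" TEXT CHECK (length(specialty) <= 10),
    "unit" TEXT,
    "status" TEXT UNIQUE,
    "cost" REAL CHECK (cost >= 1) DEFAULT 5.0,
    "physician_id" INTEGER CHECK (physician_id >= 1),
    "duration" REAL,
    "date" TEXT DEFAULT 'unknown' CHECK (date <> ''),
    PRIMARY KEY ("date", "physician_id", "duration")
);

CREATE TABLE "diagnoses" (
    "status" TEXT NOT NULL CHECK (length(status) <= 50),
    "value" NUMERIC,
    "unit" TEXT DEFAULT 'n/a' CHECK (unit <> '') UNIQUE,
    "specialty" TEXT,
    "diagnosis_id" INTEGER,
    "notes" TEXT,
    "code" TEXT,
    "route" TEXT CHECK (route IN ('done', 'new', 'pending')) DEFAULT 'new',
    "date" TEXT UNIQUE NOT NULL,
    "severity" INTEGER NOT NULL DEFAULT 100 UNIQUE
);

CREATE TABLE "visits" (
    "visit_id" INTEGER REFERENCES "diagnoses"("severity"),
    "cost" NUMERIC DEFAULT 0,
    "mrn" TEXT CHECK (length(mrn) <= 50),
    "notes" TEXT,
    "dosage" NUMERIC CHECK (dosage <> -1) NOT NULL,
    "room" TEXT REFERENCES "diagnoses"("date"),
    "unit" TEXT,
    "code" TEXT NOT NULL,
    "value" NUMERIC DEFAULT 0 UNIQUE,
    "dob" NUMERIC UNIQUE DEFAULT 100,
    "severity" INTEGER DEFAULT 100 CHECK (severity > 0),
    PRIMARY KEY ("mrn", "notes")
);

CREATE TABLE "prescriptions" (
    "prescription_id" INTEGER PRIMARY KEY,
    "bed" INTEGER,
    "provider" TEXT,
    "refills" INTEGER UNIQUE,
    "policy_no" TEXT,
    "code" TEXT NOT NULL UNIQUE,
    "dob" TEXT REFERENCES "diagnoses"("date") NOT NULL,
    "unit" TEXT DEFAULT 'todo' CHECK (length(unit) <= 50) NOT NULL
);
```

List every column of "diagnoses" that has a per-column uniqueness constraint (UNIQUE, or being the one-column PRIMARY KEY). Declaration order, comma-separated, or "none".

- status: no UNIQUE or single-column PK constraint.
- value: no UNIQUE or single-column PK constraint.
- unit: declared UNIQUE → unique.
- specialty: no UNIQUE or single-column PK constraint.
- diagnosis_id: no UNIQUE or single-column PK constraint.
- notes: no UNIQUE or single-column PK constraint.
- code: no UNIQUE or single-column PK constraint.
- route: no UNIQUE or single-column PK constraint.
- date: declared UNIQUE → unique.
- severity: declared UNIQUE → unique.

unit, date, severity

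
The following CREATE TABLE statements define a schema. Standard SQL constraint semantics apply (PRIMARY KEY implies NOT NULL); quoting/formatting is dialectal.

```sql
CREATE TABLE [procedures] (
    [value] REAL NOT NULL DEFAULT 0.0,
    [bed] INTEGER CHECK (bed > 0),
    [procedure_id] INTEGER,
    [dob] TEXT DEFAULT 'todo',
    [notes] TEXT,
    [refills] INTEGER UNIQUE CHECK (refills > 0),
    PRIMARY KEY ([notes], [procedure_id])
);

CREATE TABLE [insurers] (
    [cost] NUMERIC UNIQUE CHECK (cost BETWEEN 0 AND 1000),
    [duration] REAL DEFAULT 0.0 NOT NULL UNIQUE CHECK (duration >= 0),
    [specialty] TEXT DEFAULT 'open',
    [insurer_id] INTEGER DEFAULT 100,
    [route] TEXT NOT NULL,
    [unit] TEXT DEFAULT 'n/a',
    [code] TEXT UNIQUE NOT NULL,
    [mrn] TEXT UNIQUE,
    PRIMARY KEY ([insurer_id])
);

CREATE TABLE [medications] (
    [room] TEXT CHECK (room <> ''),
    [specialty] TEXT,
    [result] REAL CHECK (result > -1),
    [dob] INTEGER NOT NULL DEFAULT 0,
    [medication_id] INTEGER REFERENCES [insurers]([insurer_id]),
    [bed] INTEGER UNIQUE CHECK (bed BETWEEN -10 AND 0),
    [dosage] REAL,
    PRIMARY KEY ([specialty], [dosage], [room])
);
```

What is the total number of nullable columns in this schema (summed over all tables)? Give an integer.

10

procedures: 3 nullable (bed, dob, refills — PK (notes, procedure_id) and explicit NOT NULL columns excluded).
insurers: 4 nullable (cost, specialty, unit, mrn — PK (insurer_id) and explicit NOT NULL columns excluded).
medications: 3 nullable (result, medication_id, bed — PK (specialty, dosage, room) and explicit NOT NULL columns excluded).
Total: 3 + 4 + 3 = 10.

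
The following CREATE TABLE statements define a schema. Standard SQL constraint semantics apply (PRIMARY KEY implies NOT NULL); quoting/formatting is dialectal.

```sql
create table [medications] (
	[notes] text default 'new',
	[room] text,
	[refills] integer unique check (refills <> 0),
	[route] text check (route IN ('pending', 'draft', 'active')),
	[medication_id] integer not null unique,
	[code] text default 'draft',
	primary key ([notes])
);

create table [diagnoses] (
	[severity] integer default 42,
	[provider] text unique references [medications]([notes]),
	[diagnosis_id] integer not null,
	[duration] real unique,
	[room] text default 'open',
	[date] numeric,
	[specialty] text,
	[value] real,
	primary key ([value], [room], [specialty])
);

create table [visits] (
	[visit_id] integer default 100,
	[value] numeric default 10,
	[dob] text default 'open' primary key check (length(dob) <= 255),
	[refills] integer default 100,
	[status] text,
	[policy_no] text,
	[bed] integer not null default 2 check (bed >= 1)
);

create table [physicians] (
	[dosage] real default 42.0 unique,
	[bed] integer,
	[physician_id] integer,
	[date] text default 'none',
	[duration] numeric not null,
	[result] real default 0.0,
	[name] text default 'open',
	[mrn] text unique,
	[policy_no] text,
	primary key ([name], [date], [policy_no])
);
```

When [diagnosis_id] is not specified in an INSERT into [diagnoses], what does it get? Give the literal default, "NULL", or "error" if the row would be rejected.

error

diagnosis_id has no DEFAULT clause.
Omitting it would insert NULL, but it is declared NOT NULL, so the INSERT fails.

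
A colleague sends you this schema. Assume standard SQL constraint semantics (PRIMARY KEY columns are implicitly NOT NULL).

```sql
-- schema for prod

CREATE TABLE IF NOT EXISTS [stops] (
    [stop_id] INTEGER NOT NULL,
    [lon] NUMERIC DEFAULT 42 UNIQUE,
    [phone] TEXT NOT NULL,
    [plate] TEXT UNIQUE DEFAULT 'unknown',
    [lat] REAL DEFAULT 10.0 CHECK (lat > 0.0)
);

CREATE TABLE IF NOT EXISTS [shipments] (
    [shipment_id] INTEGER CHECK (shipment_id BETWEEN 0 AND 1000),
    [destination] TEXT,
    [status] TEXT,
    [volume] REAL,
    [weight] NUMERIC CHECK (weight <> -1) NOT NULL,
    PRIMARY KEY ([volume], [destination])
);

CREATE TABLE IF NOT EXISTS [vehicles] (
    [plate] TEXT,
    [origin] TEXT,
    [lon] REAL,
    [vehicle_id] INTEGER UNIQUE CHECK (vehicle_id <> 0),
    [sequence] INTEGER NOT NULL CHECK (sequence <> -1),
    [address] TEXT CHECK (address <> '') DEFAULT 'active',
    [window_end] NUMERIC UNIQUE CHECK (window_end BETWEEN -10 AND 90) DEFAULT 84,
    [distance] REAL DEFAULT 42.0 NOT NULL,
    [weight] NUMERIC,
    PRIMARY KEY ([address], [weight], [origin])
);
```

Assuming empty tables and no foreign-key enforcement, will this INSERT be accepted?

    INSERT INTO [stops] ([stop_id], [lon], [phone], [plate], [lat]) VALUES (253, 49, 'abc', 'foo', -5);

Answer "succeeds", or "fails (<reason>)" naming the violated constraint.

The value -5 for lat violates CHECK (lat > 0.0).

fails (CHECK on lat)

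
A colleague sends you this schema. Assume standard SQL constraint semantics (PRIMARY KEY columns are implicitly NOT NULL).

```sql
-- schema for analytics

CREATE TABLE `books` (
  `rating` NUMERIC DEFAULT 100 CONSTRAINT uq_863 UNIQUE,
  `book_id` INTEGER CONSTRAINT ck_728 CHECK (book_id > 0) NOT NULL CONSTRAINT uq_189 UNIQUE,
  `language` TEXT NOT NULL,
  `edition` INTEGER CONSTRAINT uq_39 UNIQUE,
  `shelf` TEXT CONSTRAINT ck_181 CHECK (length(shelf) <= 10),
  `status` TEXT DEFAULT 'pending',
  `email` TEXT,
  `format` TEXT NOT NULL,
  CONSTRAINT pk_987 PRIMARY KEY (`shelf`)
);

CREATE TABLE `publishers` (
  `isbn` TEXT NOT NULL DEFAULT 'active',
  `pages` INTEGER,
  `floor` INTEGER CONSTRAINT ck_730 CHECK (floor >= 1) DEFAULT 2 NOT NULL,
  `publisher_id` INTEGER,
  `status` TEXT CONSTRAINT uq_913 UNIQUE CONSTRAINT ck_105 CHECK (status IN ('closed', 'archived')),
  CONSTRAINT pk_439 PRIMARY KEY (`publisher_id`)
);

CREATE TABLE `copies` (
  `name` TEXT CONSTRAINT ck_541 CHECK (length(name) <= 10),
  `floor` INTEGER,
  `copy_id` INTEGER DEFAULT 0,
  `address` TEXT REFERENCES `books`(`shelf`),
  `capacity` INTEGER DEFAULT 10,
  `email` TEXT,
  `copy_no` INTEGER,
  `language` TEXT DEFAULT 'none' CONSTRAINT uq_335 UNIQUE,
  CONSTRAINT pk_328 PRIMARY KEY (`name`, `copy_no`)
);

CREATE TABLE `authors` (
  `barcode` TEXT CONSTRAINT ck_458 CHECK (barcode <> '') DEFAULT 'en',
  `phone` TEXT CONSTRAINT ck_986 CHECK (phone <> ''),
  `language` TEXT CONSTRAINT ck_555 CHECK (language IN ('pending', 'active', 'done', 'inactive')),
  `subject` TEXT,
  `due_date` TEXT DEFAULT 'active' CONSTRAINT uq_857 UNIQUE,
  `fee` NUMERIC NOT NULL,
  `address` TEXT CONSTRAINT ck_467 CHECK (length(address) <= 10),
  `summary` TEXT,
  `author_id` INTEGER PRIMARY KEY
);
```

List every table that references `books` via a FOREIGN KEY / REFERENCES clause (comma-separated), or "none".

copies

- copies.address references books(shelf).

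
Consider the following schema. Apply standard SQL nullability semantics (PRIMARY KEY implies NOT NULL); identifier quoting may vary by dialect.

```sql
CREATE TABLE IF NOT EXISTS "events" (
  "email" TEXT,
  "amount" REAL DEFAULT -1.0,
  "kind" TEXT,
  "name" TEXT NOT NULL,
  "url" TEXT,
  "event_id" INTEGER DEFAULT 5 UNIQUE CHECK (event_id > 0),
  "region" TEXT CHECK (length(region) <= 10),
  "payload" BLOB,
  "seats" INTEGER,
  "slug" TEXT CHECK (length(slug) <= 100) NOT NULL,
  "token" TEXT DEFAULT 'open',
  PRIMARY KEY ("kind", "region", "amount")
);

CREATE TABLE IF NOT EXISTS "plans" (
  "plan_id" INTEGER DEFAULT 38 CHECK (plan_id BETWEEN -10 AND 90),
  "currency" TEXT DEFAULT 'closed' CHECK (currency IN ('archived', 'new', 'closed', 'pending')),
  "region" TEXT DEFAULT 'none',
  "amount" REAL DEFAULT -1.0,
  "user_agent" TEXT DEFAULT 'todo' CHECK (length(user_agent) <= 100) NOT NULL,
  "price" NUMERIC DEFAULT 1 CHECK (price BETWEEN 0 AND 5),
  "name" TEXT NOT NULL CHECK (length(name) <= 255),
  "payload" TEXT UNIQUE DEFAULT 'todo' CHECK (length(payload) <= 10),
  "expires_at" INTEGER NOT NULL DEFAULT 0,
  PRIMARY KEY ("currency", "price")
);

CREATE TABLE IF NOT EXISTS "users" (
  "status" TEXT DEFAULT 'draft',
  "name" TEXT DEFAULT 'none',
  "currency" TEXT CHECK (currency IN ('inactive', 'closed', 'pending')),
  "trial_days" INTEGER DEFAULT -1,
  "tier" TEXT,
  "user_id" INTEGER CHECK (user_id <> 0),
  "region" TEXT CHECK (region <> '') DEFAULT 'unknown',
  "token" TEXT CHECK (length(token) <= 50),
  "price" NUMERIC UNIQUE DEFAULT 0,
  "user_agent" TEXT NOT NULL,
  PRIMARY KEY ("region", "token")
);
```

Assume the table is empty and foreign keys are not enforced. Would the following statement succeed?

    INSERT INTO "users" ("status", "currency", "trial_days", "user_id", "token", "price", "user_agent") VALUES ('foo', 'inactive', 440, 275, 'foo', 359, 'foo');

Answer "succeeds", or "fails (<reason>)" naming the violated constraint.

succeeds

NOT NULL columns: region defaults to 'unknown'; token is supplied; user_agent is supplied.
CHECK constraints: 'inactive' satisfies (currency IN ('inactive', 'closed', 'pending')); 275 satisfies (user_id <> 0); 'foo' satisfies (length(token) <= 50).
No constraint is violated.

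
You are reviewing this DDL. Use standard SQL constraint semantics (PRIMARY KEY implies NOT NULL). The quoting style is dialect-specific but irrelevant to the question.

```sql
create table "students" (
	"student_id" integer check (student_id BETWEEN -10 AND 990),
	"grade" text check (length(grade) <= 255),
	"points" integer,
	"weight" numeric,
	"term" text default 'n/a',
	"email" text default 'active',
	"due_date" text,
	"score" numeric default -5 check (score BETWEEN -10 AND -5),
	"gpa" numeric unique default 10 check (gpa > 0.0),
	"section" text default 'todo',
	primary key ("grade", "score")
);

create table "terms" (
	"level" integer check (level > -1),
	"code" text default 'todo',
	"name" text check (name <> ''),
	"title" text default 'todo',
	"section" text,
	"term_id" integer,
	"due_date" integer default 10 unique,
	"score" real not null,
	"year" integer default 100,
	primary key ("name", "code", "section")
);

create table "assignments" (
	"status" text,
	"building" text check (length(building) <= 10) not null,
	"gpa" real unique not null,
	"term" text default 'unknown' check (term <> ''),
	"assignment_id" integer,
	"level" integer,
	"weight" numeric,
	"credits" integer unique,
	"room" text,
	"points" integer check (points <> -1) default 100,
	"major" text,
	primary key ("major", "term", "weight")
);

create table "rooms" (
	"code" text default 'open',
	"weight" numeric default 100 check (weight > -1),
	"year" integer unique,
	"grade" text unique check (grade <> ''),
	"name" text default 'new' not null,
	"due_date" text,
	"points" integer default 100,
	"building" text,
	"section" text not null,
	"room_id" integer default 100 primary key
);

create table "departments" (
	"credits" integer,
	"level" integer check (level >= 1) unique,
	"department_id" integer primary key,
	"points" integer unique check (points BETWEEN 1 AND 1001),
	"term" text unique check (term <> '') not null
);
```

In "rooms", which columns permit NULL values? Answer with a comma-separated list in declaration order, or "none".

code, weight, year, grade, due_date, points, building

- code: DEFAULT only fills an omitted column; an explicit NULL is still allowed → nullable.
- weight: CHECK does not forbid NULL (a CHECK constraint passes when its expression is NULL) → nullable.
- year: UNIQUE does not imply NOT NULL → nullable.
- grade: CHECK does not forbid NULL (a CHECK constraint passes when its expression is NULL) → nullable.
- name: declared NOT NULL → not nullable.
- due_date: no NOT NULL constraint applies → nullable.
- points: DEFAULT only fills an omitted column; an explicit NULL is still allowed → nullable.
- building: no NOT NULL constraint applies → nullable.
- section: declared NOT NULL → not nullable.
- room_id: part of the PRIMARY KEY, which implies NOT NULL → not nullable.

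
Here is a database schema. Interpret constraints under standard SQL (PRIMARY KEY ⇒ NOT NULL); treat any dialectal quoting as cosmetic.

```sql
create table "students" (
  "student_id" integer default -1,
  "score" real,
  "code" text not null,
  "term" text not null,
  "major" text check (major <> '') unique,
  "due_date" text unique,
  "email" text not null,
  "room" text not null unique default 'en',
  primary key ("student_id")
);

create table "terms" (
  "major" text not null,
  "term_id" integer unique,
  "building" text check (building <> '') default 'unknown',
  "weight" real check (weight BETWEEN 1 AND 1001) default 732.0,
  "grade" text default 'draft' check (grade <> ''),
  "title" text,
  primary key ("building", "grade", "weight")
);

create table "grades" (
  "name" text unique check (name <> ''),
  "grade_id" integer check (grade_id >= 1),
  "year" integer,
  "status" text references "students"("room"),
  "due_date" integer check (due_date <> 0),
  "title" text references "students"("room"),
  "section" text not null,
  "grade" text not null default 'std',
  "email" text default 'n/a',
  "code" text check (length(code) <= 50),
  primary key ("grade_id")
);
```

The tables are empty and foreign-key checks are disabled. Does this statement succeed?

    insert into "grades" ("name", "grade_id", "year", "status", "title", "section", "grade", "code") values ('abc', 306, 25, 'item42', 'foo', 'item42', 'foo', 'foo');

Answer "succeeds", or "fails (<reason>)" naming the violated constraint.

NOT NULL columns: grade is supplied; grade_id is supplied; section is supplied.
CHECK constraints: 'abc' satisfies (name <> ''); 306 satisfies (grade_id >= 1); 'foo' satisfies (length(code) <= 50).
No constraint is violated.

succeeds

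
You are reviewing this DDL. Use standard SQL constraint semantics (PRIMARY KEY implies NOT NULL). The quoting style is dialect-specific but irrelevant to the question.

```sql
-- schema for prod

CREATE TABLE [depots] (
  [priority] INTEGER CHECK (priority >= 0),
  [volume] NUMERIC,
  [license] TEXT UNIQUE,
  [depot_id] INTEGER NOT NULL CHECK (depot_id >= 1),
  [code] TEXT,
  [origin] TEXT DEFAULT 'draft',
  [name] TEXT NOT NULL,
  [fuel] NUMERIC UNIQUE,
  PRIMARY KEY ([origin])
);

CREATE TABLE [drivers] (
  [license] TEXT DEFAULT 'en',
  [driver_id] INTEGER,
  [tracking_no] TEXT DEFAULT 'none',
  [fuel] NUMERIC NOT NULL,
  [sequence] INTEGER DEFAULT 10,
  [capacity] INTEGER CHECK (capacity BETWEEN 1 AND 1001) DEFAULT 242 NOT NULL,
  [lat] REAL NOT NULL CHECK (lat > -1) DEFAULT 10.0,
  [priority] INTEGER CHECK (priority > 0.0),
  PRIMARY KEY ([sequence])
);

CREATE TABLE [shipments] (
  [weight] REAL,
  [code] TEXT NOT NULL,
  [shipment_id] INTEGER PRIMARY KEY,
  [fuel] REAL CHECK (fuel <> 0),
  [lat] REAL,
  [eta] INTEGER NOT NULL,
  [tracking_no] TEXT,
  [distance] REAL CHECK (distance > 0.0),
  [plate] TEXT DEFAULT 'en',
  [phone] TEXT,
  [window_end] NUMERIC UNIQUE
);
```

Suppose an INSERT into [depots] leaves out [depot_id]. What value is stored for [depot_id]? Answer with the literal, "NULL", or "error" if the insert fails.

error

depot_id has no DEFAULT clause.
Omitting it would insert NULL, but it is declared NOT NULL, so the INSERT fails.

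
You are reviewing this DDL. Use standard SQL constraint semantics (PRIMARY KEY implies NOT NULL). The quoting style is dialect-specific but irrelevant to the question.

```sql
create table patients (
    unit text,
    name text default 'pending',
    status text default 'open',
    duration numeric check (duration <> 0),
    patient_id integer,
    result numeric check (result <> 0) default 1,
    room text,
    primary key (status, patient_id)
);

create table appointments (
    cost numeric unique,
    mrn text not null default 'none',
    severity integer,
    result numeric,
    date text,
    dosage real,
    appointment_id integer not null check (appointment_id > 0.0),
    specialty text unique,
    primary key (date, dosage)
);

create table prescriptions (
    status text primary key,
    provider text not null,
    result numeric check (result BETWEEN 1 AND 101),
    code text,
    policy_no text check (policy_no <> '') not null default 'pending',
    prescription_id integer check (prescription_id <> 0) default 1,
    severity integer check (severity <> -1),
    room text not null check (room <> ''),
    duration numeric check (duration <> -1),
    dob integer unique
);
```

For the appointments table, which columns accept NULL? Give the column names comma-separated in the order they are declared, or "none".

cost, severity, result, specialty

- cost: UNIQUE does not imply NOT NULL → nullable.
- mrn: declared NOT NULL → not nullable.
- severity: no NOT NULL constraint applies → nullable.
- result: no NOT NULL constraint applies → nullable.
- date: part of the PRIMARY KEY, which implies NOT NULL → not nullable.
- dosage: part of the PRIMARY KEY, which implies NOT NULL → not nullable.
- appointment_id: declared NOT NULL → not nullable.
- specialty: UNIQUE does not imply NOT NULL → nullable.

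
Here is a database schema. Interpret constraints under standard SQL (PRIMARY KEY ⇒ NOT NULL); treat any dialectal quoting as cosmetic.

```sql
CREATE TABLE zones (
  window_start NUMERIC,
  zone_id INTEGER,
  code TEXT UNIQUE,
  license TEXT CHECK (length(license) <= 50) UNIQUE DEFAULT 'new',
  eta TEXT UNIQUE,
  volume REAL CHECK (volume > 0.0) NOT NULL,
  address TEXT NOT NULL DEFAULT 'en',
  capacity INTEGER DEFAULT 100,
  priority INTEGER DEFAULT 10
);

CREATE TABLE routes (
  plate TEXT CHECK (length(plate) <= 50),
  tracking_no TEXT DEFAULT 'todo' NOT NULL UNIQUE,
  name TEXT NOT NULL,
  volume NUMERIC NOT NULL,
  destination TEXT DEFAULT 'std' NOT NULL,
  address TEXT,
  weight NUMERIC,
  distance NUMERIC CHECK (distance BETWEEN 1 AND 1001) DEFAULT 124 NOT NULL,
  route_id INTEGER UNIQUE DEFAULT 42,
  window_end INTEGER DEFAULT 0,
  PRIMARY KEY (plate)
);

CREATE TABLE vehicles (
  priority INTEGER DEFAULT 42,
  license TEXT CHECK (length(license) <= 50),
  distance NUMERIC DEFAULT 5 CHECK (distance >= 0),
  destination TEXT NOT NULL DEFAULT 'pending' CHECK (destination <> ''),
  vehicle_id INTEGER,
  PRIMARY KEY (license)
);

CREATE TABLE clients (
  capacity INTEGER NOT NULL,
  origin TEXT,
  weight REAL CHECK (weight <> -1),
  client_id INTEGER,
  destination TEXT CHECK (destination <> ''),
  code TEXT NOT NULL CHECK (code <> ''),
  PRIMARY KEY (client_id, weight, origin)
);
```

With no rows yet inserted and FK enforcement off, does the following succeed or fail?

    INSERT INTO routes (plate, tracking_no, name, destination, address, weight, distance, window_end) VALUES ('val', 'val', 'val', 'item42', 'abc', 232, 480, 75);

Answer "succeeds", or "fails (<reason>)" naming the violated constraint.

volume is omitted from the column list and has no DEFAULT, so it would receive NULL.
But volume is declared NOT NULL.

fails (NOT NULL on volume)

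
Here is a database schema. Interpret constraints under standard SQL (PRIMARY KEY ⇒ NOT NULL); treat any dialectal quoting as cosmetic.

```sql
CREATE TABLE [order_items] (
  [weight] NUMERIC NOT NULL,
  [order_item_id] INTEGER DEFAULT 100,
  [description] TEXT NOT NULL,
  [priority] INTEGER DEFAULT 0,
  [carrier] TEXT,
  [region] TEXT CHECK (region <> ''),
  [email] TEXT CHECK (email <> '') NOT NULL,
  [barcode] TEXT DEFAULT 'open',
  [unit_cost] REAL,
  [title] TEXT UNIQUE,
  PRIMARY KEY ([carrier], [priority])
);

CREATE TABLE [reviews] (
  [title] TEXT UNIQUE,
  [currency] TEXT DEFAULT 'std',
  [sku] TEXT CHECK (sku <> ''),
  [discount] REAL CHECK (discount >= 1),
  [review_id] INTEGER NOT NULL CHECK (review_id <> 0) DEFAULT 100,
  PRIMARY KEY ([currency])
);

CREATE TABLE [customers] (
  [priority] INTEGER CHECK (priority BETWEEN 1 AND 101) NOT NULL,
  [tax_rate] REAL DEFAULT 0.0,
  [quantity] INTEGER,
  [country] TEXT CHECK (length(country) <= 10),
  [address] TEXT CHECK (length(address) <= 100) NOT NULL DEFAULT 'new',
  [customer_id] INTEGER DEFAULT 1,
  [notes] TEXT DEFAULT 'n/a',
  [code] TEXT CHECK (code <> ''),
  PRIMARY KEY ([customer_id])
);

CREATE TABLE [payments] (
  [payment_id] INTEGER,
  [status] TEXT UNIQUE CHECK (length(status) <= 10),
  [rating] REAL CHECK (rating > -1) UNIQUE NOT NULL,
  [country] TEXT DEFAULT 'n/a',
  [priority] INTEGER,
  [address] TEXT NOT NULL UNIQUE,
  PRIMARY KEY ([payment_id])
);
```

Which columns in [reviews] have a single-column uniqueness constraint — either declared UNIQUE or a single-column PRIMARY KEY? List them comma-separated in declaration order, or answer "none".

title, currency

- title: declared UNIQUE → unique.
- currency: single-column PRIMARY KEY → unique.
- sku: no UNIQUE or single-column PK constraint.
- discount: no UNIQUE or single-column PK constraint.
- review_id: no UNIQUE or single-column PK constraint.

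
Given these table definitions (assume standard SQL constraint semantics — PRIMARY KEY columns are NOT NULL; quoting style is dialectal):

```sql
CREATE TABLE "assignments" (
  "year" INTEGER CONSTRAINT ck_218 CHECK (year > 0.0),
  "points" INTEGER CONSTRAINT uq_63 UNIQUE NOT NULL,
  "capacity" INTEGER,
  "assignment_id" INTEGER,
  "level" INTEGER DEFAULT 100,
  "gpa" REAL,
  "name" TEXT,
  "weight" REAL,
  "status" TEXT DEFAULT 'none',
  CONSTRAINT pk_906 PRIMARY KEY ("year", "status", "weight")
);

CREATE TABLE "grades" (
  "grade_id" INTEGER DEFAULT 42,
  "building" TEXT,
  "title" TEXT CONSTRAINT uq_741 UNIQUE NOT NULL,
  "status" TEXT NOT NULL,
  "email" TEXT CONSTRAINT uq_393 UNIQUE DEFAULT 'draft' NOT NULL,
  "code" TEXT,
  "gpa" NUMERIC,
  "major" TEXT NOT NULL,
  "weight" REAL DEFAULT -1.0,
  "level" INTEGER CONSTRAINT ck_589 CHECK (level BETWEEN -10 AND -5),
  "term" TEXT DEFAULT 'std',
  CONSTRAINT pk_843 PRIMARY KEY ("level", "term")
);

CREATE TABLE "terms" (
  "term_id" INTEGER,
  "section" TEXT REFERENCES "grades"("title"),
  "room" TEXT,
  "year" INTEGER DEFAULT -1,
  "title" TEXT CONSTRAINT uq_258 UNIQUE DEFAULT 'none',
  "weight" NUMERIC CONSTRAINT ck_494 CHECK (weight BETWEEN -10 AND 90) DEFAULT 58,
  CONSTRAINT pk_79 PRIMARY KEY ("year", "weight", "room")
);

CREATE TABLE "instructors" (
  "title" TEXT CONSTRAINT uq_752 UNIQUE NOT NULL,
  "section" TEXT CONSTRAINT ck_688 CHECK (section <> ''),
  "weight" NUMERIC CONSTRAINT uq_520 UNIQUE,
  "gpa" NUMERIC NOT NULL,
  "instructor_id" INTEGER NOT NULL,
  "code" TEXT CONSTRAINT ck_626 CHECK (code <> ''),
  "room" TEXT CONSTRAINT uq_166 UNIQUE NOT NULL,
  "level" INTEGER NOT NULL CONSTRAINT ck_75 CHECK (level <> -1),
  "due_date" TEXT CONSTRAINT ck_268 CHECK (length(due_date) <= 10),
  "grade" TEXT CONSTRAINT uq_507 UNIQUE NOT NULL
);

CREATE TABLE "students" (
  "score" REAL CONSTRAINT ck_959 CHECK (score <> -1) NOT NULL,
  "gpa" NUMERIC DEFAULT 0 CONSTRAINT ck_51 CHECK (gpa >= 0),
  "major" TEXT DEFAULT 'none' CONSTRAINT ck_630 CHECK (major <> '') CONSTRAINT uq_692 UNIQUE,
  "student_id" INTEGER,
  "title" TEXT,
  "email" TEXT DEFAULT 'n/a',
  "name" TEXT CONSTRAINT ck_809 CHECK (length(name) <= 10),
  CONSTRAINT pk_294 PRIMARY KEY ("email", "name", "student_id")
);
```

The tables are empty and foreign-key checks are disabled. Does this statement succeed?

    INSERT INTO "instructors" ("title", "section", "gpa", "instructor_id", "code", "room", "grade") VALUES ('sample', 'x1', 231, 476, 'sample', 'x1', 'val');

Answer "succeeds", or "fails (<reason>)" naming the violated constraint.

level is omitted from the column list and has no DEFAULT, so it would receive NULL.
But level is declared NOT NULL.

fails (NOT NULL on level)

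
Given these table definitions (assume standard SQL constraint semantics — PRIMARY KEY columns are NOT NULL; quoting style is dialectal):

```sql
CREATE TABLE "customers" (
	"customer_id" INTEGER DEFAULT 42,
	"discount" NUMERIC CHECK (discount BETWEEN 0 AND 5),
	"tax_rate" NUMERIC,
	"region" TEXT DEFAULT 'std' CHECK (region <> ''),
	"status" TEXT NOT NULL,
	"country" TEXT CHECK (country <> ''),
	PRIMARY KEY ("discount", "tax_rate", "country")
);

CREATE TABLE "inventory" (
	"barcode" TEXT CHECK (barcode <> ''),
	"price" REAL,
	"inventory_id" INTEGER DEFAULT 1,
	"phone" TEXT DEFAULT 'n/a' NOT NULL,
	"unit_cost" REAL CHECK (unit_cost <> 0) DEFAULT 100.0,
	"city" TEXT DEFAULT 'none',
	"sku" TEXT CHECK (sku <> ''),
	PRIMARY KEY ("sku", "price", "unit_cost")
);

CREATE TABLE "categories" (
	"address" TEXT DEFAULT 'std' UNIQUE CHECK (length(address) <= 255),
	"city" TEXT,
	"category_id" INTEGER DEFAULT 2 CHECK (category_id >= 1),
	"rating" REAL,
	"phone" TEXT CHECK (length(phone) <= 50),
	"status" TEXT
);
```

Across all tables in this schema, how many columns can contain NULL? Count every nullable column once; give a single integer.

customers: 2 nullable (customer_id, region — PK (discount, tax_rate, country) and explicit NOT NULL columns excluded).
inventory: 3 nullable (barcode, inventory_id, city — PK (sku, price, unit_cost) and explicit NOT NULL columns excluded).
categories: 6 nullable (address, city, category_id, rating, phone, status — PK none and explicit NOT NULL columns excluded).
Total: 2 + 3 + 6 = 11.

11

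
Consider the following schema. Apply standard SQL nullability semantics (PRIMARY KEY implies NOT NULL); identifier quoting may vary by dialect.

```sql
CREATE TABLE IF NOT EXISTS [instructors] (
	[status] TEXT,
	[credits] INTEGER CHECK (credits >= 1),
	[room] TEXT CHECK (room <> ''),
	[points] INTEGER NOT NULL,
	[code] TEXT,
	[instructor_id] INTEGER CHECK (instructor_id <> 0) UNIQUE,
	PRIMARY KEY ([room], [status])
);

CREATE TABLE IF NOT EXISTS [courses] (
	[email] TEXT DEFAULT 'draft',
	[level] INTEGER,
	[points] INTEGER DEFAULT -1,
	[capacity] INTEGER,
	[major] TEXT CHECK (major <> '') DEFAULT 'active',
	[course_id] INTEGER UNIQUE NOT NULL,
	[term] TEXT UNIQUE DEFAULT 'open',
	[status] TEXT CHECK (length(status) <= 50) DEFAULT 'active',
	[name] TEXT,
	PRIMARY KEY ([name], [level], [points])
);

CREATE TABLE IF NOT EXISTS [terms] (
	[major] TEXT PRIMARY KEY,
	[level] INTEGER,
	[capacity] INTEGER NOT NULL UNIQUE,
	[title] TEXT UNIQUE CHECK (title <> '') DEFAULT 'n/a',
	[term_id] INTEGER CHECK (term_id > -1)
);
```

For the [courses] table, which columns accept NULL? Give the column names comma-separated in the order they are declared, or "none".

- email: DEFAULT only fills an omitted column; an explicit NULL is still allowed → nullable.
- level: part of the PRIMARY KEY, which implies NOT NULL → not nullable.
- points: part of the PRIMARY KEY, which implies NOT NULL → not nullable.
- capacity: no NOT NULL constraint applies → nullable.
- major: CHECK does not forbid NULL (a CHECK constraint passes when its expression is NULL) → nullable.
- course_id: declared NOT NULL → not nullable.
- term: UNIQUE does not imply NOT NULL → nullable.
- status: CHECK does not forbid NULL (a CHECK constraint passes when its expression is NULL) → nullable.
- name: part of the PRIMARY KEY, which implies NOT NULL → not nullable.

email, capacity, major, term, status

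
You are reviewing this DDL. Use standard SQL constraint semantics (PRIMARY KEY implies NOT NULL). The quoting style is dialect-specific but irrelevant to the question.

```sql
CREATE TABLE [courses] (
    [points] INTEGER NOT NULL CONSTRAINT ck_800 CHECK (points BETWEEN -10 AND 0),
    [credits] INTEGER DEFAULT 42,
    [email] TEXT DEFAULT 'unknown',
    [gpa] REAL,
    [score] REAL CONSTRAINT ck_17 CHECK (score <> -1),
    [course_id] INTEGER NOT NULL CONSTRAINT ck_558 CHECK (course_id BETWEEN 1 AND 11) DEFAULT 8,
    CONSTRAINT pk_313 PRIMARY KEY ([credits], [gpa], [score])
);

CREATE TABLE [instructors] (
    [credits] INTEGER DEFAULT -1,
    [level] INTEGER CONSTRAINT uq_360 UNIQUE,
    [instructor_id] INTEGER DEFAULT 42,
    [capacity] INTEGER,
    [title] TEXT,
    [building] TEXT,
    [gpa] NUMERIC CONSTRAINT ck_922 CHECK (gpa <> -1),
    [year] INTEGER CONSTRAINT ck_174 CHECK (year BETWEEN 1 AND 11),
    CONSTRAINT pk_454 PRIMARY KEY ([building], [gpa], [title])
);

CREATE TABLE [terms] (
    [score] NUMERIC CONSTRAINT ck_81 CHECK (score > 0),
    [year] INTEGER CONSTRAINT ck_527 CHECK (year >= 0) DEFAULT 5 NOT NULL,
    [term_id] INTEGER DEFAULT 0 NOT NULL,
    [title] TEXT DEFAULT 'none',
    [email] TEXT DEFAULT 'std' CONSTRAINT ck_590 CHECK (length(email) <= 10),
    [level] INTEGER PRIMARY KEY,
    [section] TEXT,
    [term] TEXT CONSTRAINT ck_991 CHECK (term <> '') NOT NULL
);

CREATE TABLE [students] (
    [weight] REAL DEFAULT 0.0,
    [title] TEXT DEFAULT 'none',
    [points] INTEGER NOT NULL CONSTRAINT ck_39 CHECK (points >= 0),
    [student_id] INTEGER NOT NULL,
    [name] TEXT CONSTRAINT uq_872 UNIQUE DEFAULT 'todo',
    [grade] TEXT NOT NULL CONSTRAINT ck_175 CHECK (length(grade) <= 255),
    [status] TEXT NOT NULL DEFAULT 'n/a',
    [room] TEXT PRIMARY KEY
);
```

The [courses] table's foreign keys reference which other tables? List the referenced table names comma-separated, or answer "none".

No column in courses has a REFERENCES clause.

none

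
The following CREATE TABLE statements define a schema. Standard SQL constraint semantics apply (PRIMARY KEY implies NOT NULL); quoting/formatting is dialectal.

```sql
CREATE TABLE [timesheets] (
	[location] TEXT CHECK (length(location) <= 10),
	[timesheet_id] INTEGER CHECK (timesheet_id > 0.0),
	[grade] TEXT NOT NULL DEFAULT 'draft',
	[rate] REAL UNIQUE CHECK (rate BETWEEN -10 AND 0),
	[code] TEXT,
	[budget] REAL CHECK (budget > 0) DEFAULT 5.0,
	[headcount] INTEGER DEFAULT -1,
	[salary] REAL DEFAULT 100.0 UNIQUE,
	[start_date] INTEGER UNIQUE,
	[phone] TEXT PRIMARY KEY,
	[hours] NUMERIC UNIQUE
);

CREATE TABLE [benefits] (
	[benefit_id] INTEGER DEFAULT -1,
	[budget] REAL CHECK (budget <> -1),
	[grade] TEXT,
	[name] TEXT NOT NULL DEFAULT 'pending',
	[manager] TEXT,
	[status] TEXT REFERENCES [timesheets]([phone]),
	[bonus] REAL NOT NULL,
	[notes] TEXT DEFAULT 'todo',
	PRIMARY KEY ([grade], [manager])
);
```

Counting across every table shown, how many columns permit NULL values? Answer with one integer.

timesheets: 9 nullable (location, timesheet_id, rate, code, budget, headcount, salary, start_date, hours — PK (phone) and explicit NOT NULL columns excluded).
benefits: 4 nullable (benefit_id, budget, status, notes — PK (grade, manager) and explicit NOT NULL columns excluded).
Total: 9 + 4 = 13.

13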